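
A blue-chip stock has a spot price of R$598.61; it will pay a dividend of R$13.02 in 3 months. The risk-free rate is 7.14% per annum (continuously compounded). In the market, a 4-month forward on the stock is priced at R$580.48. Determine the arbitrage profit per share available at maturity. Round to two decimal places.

PV(dividends) I = 13.02·e^(−0.0714·3/12) = 12.7897
Fair forward F* = (S − I)·e^(rT) = (598.61 − 12.7897)·e^0.023800 = 585.8203 × 1.024085 = 599.9298
Market R$580.48 < fair 599.9298: forward underpriced → reverse cash-and-carry (short the stock, invest proceeds at r, pay the dividends, go long the forward).
Profit at T = |F_mkt − F*| = |580.48 − 599.9298| = R$19.45 per share

R$19.45 per share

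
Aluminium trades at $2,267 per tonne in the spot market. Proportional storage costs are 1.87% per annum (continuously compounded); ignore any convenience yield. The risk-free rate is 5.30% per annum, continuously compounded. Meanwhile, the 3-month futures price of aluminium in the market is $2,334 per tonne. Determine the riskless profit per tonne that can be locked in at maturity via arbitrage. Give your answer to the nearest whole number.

Fair futures: F* = S·e^(carry·T), with carry = (r + u) = 0.0530 + 0.0187 = 0.0717
F* = 2267 · e^(0.0717 × 3/12) = 2267 · e^0.017925 = 2267 × 1.018087 = $2308.0032
Market $2334 > fair $2308.0032: forward overpriced → cash-and-carry (buy spot, short the forward).
At maturity, profit = |F_mkt − F*| = |2334 − 2308.0032| = $26 per tonne

$26 per tonne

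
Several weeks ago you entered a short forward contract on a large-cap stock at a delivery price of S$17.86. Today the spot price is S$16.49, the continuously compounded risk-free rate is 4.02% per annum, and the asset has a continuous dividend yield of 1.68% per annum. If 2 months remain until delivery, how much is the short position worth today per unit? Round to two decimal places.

S$1.30

Current fair forward for the remaining 2 months: F = S·e^((r − q)·T), (r − q) = 0.0402 − 0.0168 = 0.0234
F = 16.49 · e^(0.0234 × 2/12) = 16.49 × 1.003908 = 16.5544
Value of long forward = (F − K)·e^(−rT) = (16.5544 − 17.86) · e^(−0.0402·2/12)
= -1.3056 × 0.993322 = -1.30
Short position value = −(long value) = S$1.30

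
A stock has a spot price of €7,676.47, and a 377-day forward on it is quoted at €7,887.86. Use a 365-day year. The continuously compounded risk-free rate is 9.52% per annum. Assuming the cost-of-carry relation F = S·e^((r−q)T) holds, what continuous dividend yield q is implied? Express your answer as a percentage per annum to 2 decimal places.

6.89%

From F = S·e^((r−q)T): (r − q) = ln(F/S)/T
ln(7887.86/7676.47) = ln(1.027537) = 0.027165
(r − q) = 0.027165 / (377/365) = 0.026300
q = r − ln(F/S)/T = 0.0952 − 0.026300 = 0.068900
q = 6.89%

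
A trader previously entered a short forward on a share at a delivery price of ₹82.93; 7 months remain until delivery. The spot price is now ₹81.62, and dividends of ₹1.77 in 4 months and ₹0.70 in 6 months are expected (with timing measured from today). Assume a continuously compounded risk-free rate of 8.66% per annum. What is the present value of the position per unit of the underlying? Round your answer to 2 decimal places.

PV(remaining dividends) I = 1.77·e^(−0.0866·4/12) + 0.70·e^(−0.0866·6/12) = 2.3900
Current forward F = (S − I)·e^(rT) = (81.62 − 2.3900)·e^(0.0866·7/12) = 79.2300 × 1.051814 = 83.3352
Value (long) = (F − K)·e^(−rT) = (83.3352 − 82.93) × 0.950738 = 0.3852
Short position value = −(long value) = -₹0.39

-₹0.39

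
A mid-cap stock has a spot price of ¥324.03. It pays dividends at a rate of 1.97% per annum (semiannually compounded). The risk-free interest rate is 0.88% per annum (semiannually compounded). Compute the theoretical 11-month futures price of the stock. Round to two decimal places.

¥320.83

F = S · (1+r/2)^(2T) / (1+q/2)^(2T)
= 324.03 × 1.008081 / 1.018132 = 324.03 × 0.990128
F = ¥320.83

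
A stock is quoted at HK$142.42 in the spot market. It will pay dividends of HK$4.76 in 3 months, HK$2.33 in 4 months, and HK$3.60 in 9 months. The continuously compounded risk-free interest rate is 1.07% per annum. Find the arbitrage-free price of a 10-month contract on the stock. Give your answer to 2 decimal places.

HK$132.96

PV(dividends) I = 4.76·e^(−0.0107·3/12) + 2.33·e^(−0.0107·4/12) + 3.60·e^(−0.0107·9/12)
I = 4.7473 + 2.3217 + 3.5712 = 10.6402
F = (S − I)·e^(rT) = (142.42 − 10.6402) · e^(0.0107·10/12)
= 131.7798 · e^0.008917 = 131.7798 × 1.008957 = HK$132.96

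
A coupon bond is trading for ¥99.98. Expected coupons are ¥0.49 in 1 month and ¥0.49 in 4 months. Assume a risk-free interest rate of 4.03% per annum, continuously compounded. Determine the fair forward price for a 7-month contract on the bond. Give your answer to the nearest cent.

¥101.36

PV(coupons) I = 0.49·e^(−0.0403·1/12) + 0.49·e^(−0.0403·4/12)
I = 0.4884 + 0.4835 = 0.9719
F = (S − I)·e^(rT) = (99.98 − 0.9719) · e^(0.0403·7/12)
= 99.0081 · e^0.023508 = 99.0081 × 1.023786 = ¥101.36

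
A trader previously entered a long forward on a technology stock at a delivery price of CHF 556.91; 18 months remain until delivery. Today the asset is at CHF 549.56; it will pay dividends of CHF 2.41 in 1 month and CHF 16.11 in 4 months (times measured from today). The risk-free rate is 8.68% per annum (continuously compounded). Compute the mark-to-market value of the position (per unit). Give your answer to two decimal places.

CHF 42.59

PV(remaining dividends) I = 2.41·e^(−0.0868·1/12) + 16.11·e^(−0.0868·4/12) = 18.0432
Current forward F = (S − I)·e^(rT) = (549.56 − 18.0432)·e^(0.0868·18/12) = 531.5168 × 1.139056 = 605.4274
Value (long) = (F − K)·e^(−rT) = (605.4274 − 556.91) × 0.877920 = 42.5944
Value = CHF 42.59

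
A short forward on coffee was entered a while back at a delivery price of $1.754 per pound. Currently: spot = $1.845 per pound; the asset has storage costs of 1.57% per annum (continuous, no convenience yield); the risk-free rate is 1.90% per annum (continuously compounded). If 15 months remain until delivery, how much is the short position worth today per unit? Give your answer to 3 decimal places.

Current fair forward for the remaining 15 months: F = S·e^((r + u)·T), (r + u) = 0.0190 + 0.0157 = 0.0347
F = 1.845 · e^(0.0347 × 15/12) = 1.845 × 1.044329 = 1.9268
Value of long forward = (F − K)·e^(−rT) = (1.9268 − 1.754) · e^(−0.0190·15/12)
= 0.1728 × 0.976530 = 0.169
Short position value = −(long value) = -$0.169

-$0.169 per pound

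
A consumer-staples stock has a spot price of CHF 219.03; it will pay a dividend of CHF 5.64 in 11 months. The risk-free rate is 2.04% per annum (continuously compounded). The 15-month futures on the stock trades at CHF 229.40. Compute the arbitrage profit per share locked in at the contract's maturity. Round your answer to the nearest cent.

PV(dividends) I = 5.64·e^(−0.0204·11/12) = 5.5355
Fair futures F* = (S − I)·e^(rT) = (219.03 − 5.5355)·e^0.025500 = 213.4945 × 1.025828 = 219.0086
Market CHF 229.40 > fair 219.0086: forward overpriced → cash-and-carry (borrow at r, buy the stock and collect the dividends, short the forward).
Profit at T = |F_mkt − F*| = |229.40 − 219.0086| = CHF 10.39 per share

CHF 10.39 per share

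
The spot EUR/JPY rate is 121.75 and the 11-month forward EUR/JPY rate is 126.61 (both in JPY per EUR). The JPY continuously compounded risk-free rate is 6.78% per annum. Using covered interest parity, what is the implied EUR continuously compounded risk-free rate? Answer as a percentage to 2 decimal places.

2.51%

F = S·e^((r_JPY − r_EUR)T) ⇒ r_EUR = r_JPY − ln(F/S)/T
ln(126.61/121.75) = 0.039142; /(11/12) = 0.042700
r_EUR = 0.0678 − 0.042700 = 0.025100
r_EUR = 2.51%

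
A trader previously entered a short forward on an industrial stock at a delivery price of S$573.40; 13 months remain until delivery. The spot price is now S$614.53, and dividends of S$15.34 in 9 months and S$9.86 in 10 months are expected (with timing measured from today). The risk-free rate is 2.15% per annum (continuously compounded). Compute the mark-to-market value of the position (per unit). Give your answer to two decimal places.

-S$29.55

PV(remaining dividends) I = 15.34·e^(−0.0215·9/12) + 9.86·e^(−0.0215·10/12) = 24.7795
Current forward F = (S − I)·e^(rT) = (614.53 − 24.7795)·e^(0.0215·13/12) = 589.7505 × 1.023565 = 603.6480
Value (long) = (F − K)·e^(−rT) = (603.6480 − 573.40) × 0.976977 = 29.5516
Short position value = −(long value) = -S$29.55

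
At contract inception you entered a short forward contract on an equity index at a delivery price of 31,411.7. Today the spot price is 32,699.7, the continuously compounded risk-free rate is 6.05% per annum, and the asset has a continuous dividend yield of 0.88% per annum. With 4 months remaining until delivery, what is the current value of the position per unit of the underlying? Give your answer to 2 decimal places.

-1819.35

Current fair forward for the remaining 4 months: F = S·e^((r − q)·T), (r − q) = 0.0605 − 0.0088 = 0.0517
F = 32699.7 · e^(0.0517 × 4/12) = 32699.7 × 1.01738268 = 33268.1084
Value of long forward = (F − K)·e^(−rT) = (33268.1084 − 31411.7) · e^(−0.0605·4/12)
= 1856.4084 × 0.98003532 = 1819.35
Short position value = −(long value) = -1819.35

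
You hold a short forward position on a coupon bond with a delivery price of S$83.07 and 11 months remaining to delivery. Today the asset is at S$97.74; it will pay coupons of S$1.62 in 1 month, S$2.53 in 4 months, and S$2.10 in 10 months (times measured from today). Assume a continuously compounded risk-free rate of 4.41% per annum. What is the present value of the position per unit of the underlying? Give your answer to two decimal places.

-S$11.83

PV(remaining coupons) I = 1.62·e^(−0.0441·1/12) + 2.53·e^(−0.0441·4/12) + 2.10·e^(−0.0441·10/12) = 6.1314
Current forward F = (S − I)·e^(rT) = (97.74 − 6.1314)·e^(0.0441·11/12) = 91.6086 × 1.041253 = 95.3877
Value (long) = (F − K)·e^(−rT) = (95.3877 − 83.07) × 0.960381 = 11.8297
Short position value = −(long value) = -S$11.83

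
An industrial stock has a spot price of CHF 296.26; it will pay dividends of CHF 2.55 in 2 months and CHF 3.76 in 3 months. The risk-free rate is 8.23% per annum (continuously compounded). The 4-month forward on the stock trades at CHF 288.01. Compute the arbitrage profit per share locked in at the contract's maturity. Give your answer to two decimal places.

CHF 10.12 per share

PV(dividends) I = 2.55·e^(−0.0823·2/12) + 3.76·e^(−0.0823·3/12) = 6.1987
Fair forward F* = (S − I)·e^(rT) = (296.26 − 6.1987)·e^0.027433 = 290.0613 × 1.027813 = 298.1288
Market CHF 288.01 < fair 298.1288: forward underpriced → reverse cash-and-carry (short the stock, invest proceeds at r, pay the dividends, go long the forward).
Profit at T = |F_mkt − F*| = |288.01 − 298.1288| = CHF 10.12 per share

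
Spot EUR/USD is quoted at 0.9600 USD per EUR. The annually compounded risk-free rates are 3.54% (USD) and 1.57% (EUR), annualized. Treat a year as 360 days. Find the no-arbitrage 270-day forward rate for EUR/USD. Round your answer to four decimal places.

0.9739

By covered interest parity, F = S · (1+r_USD)^T / (1+r_EUR)^T
= 0.9600 × 1.026434 / 1.011752 = 0.9600 × 1.014511
F = 0.9739 USD per EUR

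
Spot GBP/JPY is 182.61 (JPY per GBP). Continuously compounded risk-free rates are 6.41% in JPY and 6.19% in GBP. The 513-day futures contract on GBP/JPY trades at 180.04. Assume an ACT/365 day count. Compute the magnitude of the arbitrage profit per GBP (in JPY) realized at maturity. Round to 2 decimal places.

Fair futures: F* = S·e^(carry·T), with carry = (r_JPY − r_GBP) = 0.0641 − 0.0619 = 0.0022
F* = 182.61 · e^(0.0022 × 513/365) = 182.61 · e^0.003092 = 182.61 × 1.003097 = 183.1755
Market 180.04 < fair 183.1755: forward underpriced → reverse cash-and-carry (short spot, go long the forward).
At maturity, profit = |F_mkt − F*| = |180.04 − 183.1755| = 3.14 per GBP (in JPY)

3.14 per GBP (in JPY)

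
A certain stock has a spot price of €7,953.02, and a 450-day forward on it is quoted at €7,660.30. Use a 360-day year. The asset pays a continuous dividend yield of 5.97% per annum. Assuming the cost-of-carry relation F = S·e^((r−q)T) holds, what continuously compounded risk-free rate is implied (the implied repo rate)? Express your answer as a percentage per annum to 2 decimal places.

From F = S·e^((r−q)T): (r − q) = ln(F/S)/T
ln(7660.30/7953.02) = ln(0.963194) = -0.037500
(r − q) = -0.037500 / (450/360) = -0.030000
r = ln(F/S)/T + q = -0.030000 + 0.0597 = 0.029700
r = 2.97%

2.97%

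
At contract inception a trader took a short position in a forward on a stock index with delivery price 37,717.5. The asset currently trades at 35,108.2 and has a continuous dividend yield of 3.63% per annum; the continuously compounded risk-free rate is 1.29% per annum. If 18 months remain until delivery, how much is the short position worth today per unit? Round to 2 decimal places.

3747.01

Current fair forward for the remaining 18 months: F = S·e^((r − q)·T), (r − q) = 0.0129 − 0.0363 = -0.0234
F = 35108.2 · e^(-0.0234 × 18/12) = 35108.2 × 0.96550886 = 33897.2782
Value of long forward = (F − K)·e^(−rT) = (33897.2782 − 37717.5) · e^(−0.0129·18/12)
= -3820.2218 × 0.98083601 = -3747.01
Short position value = −(long value) = 3747.01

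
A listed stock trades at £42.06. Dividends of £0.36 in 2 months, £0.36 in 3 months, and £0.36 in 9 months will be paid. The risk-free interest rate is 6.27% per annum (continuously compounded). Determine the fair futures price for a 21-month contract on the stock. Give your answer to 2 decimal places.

PV(dividends) I = 0.36·e^(−0.0627·2/12) + 0.36·e^(−0.0627·3/12) + 0.36·e^(−0.0627·9/12)
I = 0.3563 + 0.3544 + 0.3435 = 1.0542
F = (S − I)·e^(rT) = (42.06 − 1.0542) · e^(0.0627·21/12)
= 41.0058 · e^0.109725 = 41.0058 × 1.115971 = £45.76

£45.76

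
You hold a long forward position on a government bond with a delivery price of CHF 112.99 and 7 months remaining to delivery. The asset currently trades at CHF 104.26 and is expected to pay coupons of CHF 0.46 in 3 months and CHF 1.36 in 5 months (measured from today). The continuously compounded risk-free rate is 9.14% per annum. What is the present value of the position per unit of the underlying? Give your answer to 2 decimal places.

-CHF 4.62

PV(remaining coupons) I = 0.46·e^(−0.0914·3/12) + 1.36·e^(−0.0914·5/12) = 1.7588
Current forward F = (S − I)·e^(rT) = (104.26 − 1.7588)·e^(0.0914·7/12) = 102.5012 × 1.054764 = 108.1146
Value (long) = (F − K)·e^(−rT) = (108.1146 − 112.99) × 0.948080 = -4.6223
Value = -CHF 4.62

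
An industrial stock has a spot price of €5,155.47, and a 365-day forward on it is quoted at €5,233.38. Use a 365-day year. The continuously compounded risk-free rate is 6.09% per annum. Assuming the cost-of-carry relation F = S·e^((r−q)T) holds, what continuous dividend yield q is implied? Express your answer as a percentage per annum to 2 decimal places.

From F = S·e^((r−q)T): (r − q) = ln(F/S)/T
ln(5233.38/5155.47) = ln(1.015112) = 0.014999
(r − q) = 0.014999 / (365/365) = 0.014999
q = r − ln(F/S)/T = 0.0609 − 0.014999 = 0.045901
q = 4.59%

4.59%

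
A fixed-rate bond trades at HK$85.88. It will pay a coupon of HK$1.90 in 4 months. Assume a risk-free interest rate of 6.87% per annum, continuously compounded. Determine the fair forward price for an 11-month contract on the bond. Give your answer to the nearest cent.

PV(coupons) I = 1.90·e^(−0.0687·4/12)
I = 1.8570
F = (S − I)·e^(rT) = (85.88 − 1.8570) · e^(0.0687·11/12)
= 84.0230 · e^0.062975 = 84.0230 × 1.065000 = HK$89.48

HK$89.48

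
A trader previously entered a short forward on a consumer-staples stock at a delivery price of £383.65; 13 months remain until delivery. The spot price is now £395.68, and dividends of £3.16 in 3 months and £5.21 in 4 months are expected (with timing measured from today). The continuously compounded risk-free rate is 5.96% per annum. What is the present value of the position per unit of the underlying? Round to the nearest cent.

-£27.80

PV(remaining dividends) I = 3.16·e^(−0.0596·3/12) + 5.21·e^(−0.0596·4/12) = 8.2208
Current forward F = (S − I)·e^(rT) = (395.68 − 8.2208)·e^(0.0596·13/12) = 387.4592 × 1.066697 = 413.3016
Value (long) = (F − K)·e^(−rT) = (413.3016 − 383.65) × 0.937474 = 27.7976
Short position value = −(long value) = -£27.80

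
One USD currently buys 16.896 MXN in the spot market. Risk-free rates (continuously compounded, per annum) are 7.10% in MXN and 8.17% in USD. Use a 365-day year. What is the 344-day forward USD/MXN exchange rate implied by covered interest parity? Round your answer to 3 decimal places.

F = S·e^((r_MXN − r_USD)T) = 16.896 · e^((0.0710 − 0.0817) × 344/365)
= 16.896 · e^-0.010084 = 16.896 × 0.989967
F = 16.726 MXN per USD

16.726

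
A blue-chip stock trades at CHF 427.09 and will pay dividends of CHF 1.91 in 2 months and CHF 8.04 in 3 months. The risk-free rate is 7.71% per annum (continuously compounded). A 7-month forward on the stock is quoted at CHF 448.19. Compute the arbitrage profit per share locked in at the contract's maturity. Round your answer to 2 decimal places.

PV(dividends) I = 1.91·e^(−0.0771·2/12) + 8.04·e^(−0.0771·3/12) = 9.7721
Fair forward F* = (S − I)·e^(rT) = (427.09 − 9.7721)·e^0.044975 = 417.3179 × 1.046002 = 436.5154
Market CHF 448.19 > fair 436.5154: forward overpriced → cash-and-carry (borrow at r, buy the stock and collect the dividends, short the forward).
Profit at T = |F_mkt − F*| = |448.19 − 436.5154| = CHF 11.67 per share

CHF 11.67 per share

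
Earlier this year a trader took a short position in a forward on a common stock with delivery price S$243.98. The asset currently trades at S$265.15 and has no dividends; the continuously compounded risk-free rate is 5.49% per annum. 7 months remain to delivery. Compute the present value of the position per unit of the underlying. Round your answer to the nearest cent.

-S$28.86

Current fair forward for the remaining 7 months: F = S·e^(r·T), r = 0.0549
F = 265.15 · e^(0.0549 × 7/12) = 265.15 × 1.032543 = 273.7788
Value of long forward = (F − K)·e^(−rT) = (273.7788 − 243.98) · e^(−0.0549·7/12)
= 29.7988 × 0.968482 = 28.86
Short position value = −(long value) = -S$28.86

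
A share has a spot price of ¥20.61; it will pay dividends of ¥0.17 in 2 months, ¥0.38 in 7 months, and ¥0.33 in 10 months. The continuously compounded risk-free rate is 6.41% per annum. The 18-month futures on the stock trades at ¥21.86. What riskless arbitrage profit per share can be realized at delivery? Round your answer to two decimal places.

¥0.10 per share

PV(dividends) I = 0.17·e^(−0.0641·2/12) + 0.38·e^(−0.0641·7/12) + 0.33·e^(−0.0641·10/12) = 0.8471
Fair futures F* = (S − I)·e^(rT) = (20.61 − 0.8471)·e^0.096150 = 19.7629 × 1.100924 = 21.7575
Market ¥21.86 > fair 21.7575: forward overpriced → cash-and-carry (borrow at r, buy the stock and collect the dividends, short the forward).
Profit at T = |F_mkt − F*| = |21.86 − 21.7575| = ¥0.10 per share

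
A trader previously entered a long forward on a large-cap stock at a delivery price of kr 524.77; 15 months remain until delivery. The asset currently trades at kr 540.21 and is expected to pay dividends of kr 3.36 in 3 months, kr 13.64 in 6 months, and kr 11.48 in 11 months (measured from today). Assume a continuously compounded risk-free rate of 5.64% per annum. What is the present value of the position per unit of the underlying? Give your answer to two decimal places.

kr 23.69

PV(remaining dividends) I = 3.36·e^(−0.0564·3/12) + 13.64·e^(−0.0564·6/12) + 11.48·e^(−0.0564·11/12) = 27.4752
Current forward F = (S − I)·e^(rT) = (540.21 − 27.4752)·e^(0.0564·15/12) = 512.7348 × 1.073045 = 550.1875
Value (long) = (F − K)·e^(−rT) = (550.1875 − 524.77) × 0.931928 = 23.6873
Value = kr 23.69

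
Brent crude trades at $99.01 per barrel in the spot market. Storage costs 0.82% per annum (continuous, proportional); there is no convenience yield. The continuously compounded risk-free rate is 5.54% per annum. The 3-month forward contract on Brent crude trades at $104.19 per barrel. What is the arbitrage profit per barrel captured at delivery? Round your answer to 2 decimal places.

$3.59 per barrel

Fair forward: F* = S·e^(carry·T), with carry = (r + u) = 0.0554 + 0.0082 = 0.0636
F* = 99.01 · e^(0.0636 × 3/12) = 99.01 · e^0.015900 = 99.01 × 1.016027 = $100.5968
Market $104.19 > fair $100.5968: forward overpriced → cash-and-carry (buy spot, short the forward).
At maturity, profit = |F_mkt − F*| = |104.19 − 100.5968| = $3.59 per barrel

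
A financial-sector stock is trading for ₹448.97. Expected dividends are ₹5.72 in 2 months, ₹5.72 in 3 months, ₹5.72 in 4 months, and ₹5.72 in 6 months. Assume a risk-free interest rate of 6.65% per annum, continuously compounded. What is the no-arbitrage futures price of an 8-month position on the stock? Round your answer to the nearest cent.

PV(dividends) I = 5.72·e^(−0.0665·2/12) + 5.72·e^(−0.0665·3/12) + 5.72·e^(−0.0665·4/12) + 5.72·e^(−0.0665·6/12)
I = 5.6570 + 5.6257 + 5.5946 + 5.5329 = 22.4102
F = (S − I)·e^(rT) = (448.97 − 22.4102) · e^(0.0665·8/12)
= 426.5598 · e^0.044333 = 426.5598 × 1.045330 = ₹445.90

₹445.90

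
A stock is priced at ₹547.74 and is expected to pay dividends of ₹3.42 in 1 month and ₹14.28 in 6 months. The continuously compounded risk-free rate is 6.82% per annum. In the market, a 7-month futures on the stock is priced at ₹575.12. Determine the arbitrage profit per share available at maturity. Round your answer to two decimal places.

PV(dividends) I = 3.42·e^(−0.0682·1/12) + 14.28·e^(−0.0682·6/12) = 17.2019
Fair futures F* = (S − I)·e^(rT) = (547.74 − 17.2019)·e^0.039783 = 530.5381 × 1.040585 = 552.0700
Market ₹575.12 > fair 552.0700: forward overpriced → cash-and-carry (borrow at r, buy the stock and collect the dividends, short the forward).
Profit at T = |F_mkt − F*| = |575.12 − 552.0700| = ₹23.05 per share

₹23.05 per share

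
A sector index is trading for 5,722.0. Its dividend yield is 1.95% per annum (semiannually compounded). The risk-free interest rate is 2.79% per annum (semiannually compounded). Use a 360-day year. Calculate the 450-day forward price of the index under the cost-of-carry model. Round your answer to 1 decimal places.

5,781.7

F = S · (1+r/2)^(2T) / (1+q/2)^(2T)
= 5722.0 × 1.035241 / 1.024554 = 5722.0 × 1.010431
F = 5,781.7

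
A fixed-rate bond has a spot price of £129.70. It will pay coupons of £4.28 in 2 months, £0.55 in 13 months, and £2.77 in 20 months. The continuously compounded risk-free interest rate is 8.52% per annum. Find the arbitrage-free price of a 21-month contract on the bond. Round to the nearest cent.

PV(coupons) I = 4.28·e^(−0.0852·2/12) + 0.55·e^(−0.0852·13/12) + 2.77·e^(−0.0852·20/12)
I = 4.2197 + 0.5015 + 2.4033 = 7.1245
F = (S − I)·e^(rT) = (129.70 − 7.1245) · e^(0.0852·21/12)
= 122.5755 · e^0.149100 = 122.5755 × 1.160789 = £142.28

£142.28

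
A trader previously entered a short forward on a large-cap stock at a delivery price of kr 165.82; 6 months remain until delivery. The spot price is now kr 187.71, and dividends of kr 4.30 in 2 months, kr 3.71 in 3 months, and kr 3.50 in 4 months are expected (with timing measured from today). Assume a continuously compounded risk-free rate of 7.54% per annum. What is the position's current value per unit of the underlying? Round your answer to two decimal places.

PV(remaining dividends) I = 4.30·e^(−0.0754·2/12) + 3.71·e^(−0.0754·3/12) + 3.50·e^(−0.0754·4/12) = 11.3002
Current forward F = (S − I)·e^(rT) = (187.71 − 11.3002)·e^(0.0754·6/12) = 176.4098 × 1.038420 = 183.1875
Value (long) = (F − K)·e^(−rT) = (183.1875 − 165.82) × 0.963002 = 16.7249
Short position value = −(long value) = -kr 16.72

-kr 16.72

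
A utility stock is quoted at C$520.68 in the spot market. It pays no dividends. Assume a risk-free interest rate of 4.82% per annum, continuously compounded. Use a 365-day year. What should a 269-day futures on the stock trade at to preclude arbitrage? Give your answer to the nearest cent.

C$539.51

F = S·e^(rT) = 520.68 · e^(0.0482 × 269/365)
= 520.68 · e^0.035523 = 520.68 × 1.036161
F = C$539.51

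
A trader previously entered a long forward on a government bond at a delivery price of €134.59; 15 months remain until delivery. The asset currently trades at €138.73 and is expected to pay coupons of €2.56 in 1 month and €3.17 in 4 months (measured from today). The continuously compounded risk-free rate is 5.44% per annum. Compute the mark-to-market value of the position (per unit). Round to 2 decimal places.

PV(remaining coupons) I = 2.56·e^(−0.0544·1/12) + 3.17·e^(−0.0544·4/12) = 5.6615
Current forward F = (S − I)·e^(rT) = (138.73 − 5.6615)·e^(0.0544·15/12) = 133.0685 × 1.070365 = 142.4319
Value (long) = (F − K)·e^(−rT) = (142.4319 − 134.59) × 0.934260 = 7.3264
Value = €7.33

€7.33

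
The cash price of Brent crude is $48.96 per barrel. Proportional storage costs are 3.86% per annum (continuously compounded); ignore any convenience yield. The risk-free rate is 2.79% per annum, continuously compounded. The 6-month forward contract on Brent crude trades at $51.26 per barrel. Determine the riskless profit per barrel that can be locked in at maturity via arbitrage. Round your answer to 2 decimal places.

$0.64 per barrel

Fair forward: F* = S·e^(carry·T), with carry = (r + u) = 0.0279 + 0.0386 = 0.0665
F* = 48.96 · e^(0.0665 × 6/12) = 48.96 · e^0.033250 = 48.96 × 1.033809 = $50.6153
Market $51.26 > fair $50.6153: forward overpriced → cash-and-carry (buy spot, short the forward).
At maturity, profit = |F_mkt − F*| = |51.26 − 50.6153| = $0.64 per barrel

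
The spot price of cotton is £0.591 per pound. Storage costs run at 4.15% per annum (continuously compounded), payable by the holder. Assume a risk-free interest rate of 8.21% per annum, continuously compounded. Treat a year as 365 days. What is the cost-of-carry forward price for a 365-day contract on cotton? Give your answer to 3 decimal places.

Net carry = r + u − y = 0.0821 + 0.0415 − 0.0000 = 0.1236
F = S·e^((r+u−y)T) = 0.591 · e^(0.1236 × 365/365) = 0.591 · e^0.123600
= 0.591 × 1.131563 = £0.669 per pound

£0.669 per pound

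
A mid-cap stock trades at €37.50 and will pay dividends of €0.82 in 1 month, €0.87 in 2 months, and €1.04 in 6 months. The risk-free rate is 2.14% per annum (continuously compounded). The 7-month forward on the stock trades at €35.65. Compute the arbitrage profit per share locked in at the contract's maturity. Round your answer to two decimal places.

PV(dividends) I = 0.82·e^(−0.0214·1/12) + 0.87·e^(−0.0214·2/12) + 1.04·e^(−0.0214·6/12) = 2.7144
Fair forward F* = (S − I)·e^(rT) = (37.50 − 2.7144)·e^0.012483 = 34.7856 × 1.012561 = 35.2225
Market €35.65 > fair 35.2225: forward overpriced → cash-and-carry (borrow at r, buy the stock and collect the dividends, short the forward).
Profit at T = |F_mkt − F*| = |35.65 − 35.2225| = €0.43 per share

€0.43 per share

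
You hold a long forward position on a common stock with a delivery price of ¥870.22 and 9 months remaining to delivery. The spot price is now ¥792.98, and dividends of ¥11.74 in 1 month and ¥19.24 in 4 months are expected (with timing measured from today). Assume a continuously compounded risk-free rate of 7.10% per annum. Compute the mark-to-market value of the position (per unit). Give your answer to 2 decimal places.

-¥62.57

PV(remaining dividends) I = 11.74·e^(−0.0710·1/12) + 19.24·e^(−0.0710·4/12) = 30.4607
Current forward F = (S − I)·e^(rT) = (792.98 − 30.4607)·e^(0.0710·9/12) = 762.5193 × 1.054693 = 804.2238
Value (long) = (F − K)·e^(−rT) = (804.2238 − 870.22) × 0.948143 = -62.5738
Value = -¥62.57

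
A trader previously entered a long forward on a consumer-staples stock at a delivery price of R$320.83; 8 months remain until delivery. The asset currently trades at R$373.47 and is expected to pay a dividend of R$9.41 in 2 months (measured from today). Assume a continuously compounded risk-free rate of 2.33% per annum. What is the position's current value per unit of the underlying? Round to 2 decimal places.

PV(remaining dividends) I = 9.41·e^(−0.0233·2/12) = 9.3735
Current forward F = (S − I)·e^(rT) = (373.47 − 9.3735)·e^(0.0233·8/12) = 364.0965 × 1.015655 = 369.7964
Value (long) = (F − K)·e^(−rT) = (369.7964 − 320.83) × 0.984587 = 48.2117
Value = R$48.21

R$48.21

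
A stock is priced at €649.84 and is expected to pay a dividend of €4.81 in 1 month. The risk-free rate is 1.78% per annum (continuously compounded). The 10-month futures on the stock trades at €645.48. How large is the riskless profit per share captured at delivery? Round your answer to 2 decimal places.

€9.20 per share

PV(dividends) I = 4.81·e^(−0.0178·1/12) = 4.8029
Fair futures F* = (S − I)·e^(rT) = (649.84 − 4.8029)·e^0.014833 = 645.0371 × 1.014944 = 654.6765
Market €645.48 < fair 654.6765: forward underpriced → reverse cash-and-carry (short the stock, invest proceeds at r, pay the dividends, go long the forward).
Profit at T = |F_mkt − F*| = |645.48 − 654.6765| = €9.20 per share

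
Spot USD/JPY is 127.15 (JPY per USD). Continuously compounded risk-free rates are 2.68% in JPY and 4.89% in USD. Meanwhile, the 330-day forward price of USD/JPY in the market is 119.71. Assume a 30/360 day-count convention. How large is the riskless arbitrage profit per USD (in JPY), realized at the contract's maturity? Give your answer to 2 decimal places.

4.89 per USD (in JPY)

Fair forward: F* = S·e^(carry·T), with carry = (r_JPY − r_USD) = 0.0268 − 0.0489 = -0.0221
F* = 127.15 · e^(-0.0221 × 330/360) = 127.15 · e^-0.020258 = 127.15 × 0.979946 = 124.6001
Market 119.71 < fair 124.6001: forward underpriced → reverse cash-and-carry (short spot, go long the forward).
At maturity, profit = |F_mkt − F*| = |119.71 − 124.6001| = 4.89 per USD (in JPY)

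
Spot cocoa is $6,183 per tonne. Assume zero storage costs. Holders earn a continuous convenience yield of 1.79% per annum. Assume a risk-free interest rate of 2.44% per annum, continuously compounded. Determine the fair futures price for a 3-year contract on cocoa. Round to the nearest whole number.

$6,305 per tonne

Net carry = r + u − y = 0.0244 + 0.0000 − 0.0179 = 0.0065
F = S·e^((r+u−y)T) = 6183 · e^(0.0065 × 3) = 6183 · e^0.019500
= 6183 × 1.019691 = $6,305 per tonne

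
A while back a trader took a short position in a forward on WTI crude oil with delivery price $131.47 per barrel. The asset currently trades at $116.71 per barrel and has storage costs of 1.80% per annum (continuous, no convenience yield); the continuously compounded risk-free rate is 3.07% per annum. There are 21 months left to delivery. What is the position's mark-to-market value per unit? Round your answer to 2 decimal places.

$4.15 per barrel

Current fair forward for the remaining 21 months: F = S·e^((r + u)·T), (r + u) = 0.0307 + 0.0180 = 0.0487
F = 116.71 · e^(0.0487 × 21/12) = 116.71 × 1.088962 = 127.0928
Value of long forward = (F − K)·e^(−rT) = (127.0928 − 131.47) · e^(−0.0307·21/12)
= -4.3772 × 0.947693 = -4.15
Short position value = −(long value) = $4.15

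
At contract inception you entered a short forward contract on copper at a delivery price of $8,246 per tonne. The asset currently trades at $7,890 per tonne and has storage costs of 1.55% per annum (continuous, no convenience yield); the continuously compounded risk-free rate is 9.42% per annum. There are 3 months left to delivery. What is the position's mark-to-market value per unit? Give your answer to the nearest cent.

Current fair forward for the remaining 3 months: F = S·e^((r + u)·T), (r + u) = 0.0942 + 0.0155 = 0.1097
F = 7890 · e^(0.1097 × 3/12) = 7890 × 1.02780453 = 8109.3777
Value of long forward = (F − K)·e^(−rT) = (8109.3777 − 8246) · e^(−0.0942·3/12)
= -136.6223 × 0.97672514 = -133.44
Short position value = −(long value) = $133.44

$133.44 per tonne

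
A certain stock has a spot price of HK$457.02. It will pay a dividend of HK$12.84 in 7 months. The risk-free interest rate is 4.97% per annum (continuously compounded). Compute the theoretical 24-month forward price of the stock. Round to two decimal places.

HK$491.01

PV(dividends) I = 12.84·e^(−0.0497·7/12)
I = 12.4731
F = (S − I)·e^(rT) = (457.02 − 12.4731) · e^(0.0497·24/12)
= 444.5469 · e^0.099400 = 444.5469 × 1.104508 = HK$491.01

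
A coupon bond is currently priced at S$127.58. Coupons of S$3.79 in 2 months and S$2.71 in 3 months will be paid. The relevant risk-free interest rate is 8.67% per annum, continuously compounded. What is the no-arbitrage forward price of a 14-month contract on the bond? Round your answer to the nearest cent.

PV(coupons) I = 3.79·e^(−0.0867·2/12) + 2.71·e^(−0.0867·3/12)
I = 3.7356 + 2.6519 = 6.3875
F = (S − I)·e^(rT) = (127.58 − 6.3875) · e^(0.0867·14/12)
= 121.1925 · e^0.101150 = 121.1925 × 1.106443 = S$134.09

S$134.09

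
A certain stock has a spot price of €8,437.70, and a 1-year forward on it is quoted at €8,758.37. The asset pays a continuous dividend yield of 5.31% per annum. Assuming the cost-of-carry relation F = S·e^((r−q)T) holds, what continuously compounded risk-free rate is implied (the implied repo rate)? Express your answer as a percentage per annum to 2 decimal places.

9.04%

From F = S·e^((r−q)T): (r − q) = ln(F/S)/T
ln(8758.37/8437.70) = ln(1.038004) = 0.037300
(r − q) = 0.037300 / (1) = 0.037300
r = ln(F/S)/T + q = 0.037300 + 0.0531 = 0.090400
r = 9.04%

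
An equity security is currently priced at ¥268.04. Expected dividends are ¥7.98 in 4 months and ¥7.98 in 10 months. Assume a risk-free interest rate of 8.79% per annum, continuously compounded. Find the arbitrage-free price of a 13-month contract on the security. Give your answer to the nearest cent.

¥278.14

PV(dividends) I = 7.98·e^(−0.0879·4/12) + 7.98·e^(−0.0879·10/12)
I = 7.7496 + 7.4164 = 15.1660
F = (S − I)·e^(rT) = (268.04 − 15.1660) · e^(0.0879·13/12)
= 252.8740 · e^0.095225 = 252.8740 × 1.099906 = ¥278.14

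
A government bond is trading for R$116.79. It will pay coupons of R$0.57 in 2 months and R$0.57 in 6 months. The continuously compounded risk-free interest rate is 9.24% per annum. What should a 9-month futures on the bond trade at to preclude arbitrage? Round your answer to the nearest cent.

R$123.99

PV(coupons) I = 0.57·e^(−0.0924·2/12) + 0.57·e^(−0.0924·6/12)
I = 0.5613 + 0.5443 = 1.1056
F = (S − I)·e^(rT) = (116.79 − 1.1056) · e^(0.0924·9/12)
= 115.6844 · e^0.069300 = 115.6844 × 1.071758 = R$123.99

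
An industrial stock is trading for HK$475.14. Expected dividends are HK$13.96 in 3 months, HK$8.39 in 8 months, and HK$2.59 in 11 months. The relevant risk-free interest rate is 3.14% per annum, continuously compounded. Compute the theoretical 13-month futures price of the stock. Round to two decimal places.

HK$466.15

PV(dividends) I = 13.96·e^(−0.0314·3/12) + 8.39·e^(−0.0314·8/12) + 2.59·e^(−0.0314·11/12)
I = 13.8508 + 8.2162 + 2.5165 = 24.5835
F = (S − I)·e^(rT) = (475.14 − 24.5835) · e^(0.0314·13/12)
= 450.5565 · e^0.034017 = 450.5565 × 1.034602 = HK$466.15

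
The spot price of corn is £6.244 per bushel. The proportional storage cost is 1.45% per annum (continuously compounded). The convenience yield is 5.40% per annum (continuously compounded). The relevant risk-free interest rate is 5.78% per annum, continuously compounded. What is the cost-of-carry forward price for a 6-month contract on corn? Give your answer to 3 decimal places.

£6.301 per bushel

Net carry = r + u − y = 0.0578 + 0.0145 − 0.0540 = 0.0183
F = S·e^((r+u−y)T) = 6.244 · e^(0.0183 × 6/12) = 6.244 · e^0.009150
= 6.244 × 1.009192 = £6.301 per bushel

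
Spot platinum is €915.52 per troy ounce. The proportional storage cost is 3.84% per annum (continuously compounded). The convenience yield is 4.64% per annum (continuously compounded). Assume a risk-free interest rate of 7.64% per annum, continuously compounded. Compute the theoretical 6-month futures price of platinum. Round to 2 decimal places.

Net carry = r + u − y = 0.0764 + 0.0384 − 0.0464 = 0.0684
F = S·e^((r+u−y)T) = 915.52 · e^(0.0684 × 6/12) = 915.52 · e^0.034200
= 915.52 × 1.034792 = €947.37 per troy ounce

€947.37 per troy ounce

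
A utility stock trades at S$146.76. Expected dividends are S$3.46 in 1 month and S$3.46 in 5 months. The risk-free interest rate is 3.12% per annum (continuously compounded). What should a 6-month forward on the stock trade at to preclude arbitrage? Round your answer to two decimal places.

PV(dividends) I = 3.46·e^(−0.0312·1/12) + 3.46·e^(−0.0312·5/12)
I = 3.4510 + 3.4153 = 6.8663
F = (S − I)·e^(rT) = (146.76 − 6.8663) · e^(0.0312·6/12)
= 139.8937 · e^0.015600 = 139.8937 × 1.015722 = S$142.09

S$142.09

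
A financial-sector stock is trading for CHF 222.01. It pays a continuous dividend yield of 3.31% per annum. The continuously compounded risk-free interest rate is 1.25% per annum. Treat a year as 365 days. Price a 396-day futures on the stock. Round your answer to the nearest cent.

CHF 217.10

F = S·e^((r − q)T) = 222.01 · e^((0.0125 − 0.0331) × 396/365)
= 222.01 · e^-0.022350 = 222.01 × 0.977898
F = CHF 217.10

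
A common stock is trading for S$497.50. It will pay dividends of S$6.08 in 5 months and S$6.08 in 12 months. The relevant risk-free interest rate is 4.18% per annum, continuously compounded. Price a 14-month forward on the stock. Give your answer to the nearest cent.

S$509.97

PV(dividends) I = 6.08·e^(−0.0418·5/12) + 6.08·e^(−0.0418·12/12)
I = 5.9750 + 5.8311 = 11.8061
F = (S − I)·e^(rT) = (497.50 − 11.8061) · e^(0.0418·14/12)
= 485.6939 · e^0.048767 = 485.6939 × 1.049976 = S$509.97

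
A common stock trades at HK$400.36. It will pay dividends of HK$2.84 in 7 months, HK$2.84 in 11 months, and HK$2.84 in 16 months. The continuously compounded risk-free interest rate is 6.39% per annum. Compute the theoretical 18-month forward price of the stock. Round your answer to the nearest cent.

HK$431.80

PV(dividends) I = 2.84·e^(−0.0639·7/12) + 2.84·e^(−0.0639·11/12) + 2.84·e^(−0.0639·16/12)
I = 2.7361 + 2.6784 + 2.6081 = 8.0226
F = (S − I)·e^(rT) = (400.36 − 8.0226) · e^(0.0639·18/12)
= 392.3374 · e^0.095850 = 392.3374 × 1.100594 = HK$431.80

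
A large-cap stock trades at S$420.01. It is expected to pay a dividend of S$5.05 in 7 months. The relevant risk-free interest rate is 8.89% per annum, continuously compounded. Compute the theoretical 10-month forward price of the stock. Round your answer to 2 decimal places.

S$447.14

PV(dividends) I = 5.05·e^(−0.0889·7/12)
I = 4.7948
F = (S − I)·e^(rT) = (420.01 − 4.7948) · e^(0.0889·10/12)
= 415.2152 · e^0.074083 = 415.2152 × 1.076896 = S$447.14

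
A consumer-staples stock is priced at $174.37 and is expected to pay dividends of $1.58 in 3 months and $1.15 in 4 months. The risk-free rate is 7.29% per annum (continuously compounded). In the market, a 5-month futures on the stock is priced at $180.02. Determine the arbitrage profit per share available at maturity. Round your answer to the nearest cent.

$3.03 per share

PV(dividends) I = 1.58·e^(−0.0729·3/12) + 1.15·e^(−0.0729·4/12) = 2.6739
Fair futures F* = (S − I)·e^(rT) = (174.37 − 2.6739)·e^0.030375 = 171.6961 × 1.030841 = 176.9914
Market $180.02 > fair 176.9914: forward overpriced → cash-and-carry (borrow at r, buy the stock and collect the dividends, short the forward).
Profit at T = |F_mkt − F*| = |180.02 − 176.9914| = $3.03 per share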